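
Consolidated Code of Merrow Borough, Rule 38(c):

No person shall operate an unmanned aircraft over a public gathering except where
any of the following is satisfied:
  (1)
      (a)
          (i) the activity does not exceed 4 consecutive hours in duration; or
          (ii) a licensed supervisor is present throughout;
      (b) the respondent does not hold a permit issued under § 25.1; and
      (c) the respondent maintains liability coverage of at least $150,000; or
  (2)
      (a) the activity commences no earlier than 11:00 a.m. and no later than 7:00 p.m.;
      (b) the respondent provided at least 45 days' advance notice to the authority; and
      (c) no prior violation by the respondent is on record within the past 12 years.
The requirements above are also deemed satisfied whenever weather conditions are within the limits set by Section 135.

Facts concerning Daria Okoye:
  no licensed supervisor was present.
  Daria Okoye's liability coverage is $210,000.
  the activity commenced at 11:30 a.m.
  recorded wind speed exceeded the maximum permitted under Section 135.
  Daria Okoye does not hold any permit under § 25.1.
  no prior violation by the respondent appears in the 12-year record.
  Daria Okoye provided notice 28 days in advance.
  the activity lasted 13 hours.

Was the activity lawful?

No — unlawful.

(i) ≤ 4 hrs duration — fails.
(ii) supervisor present — fails.
So (a) is not satisfied (F OR F).
(b) not (holds permit) — satisfied.
(c) coverage ≥ $150,000 — met.
(1): F AND T AND T → false.
(a) start within hours — holds.
(b) ≥45 days' notice — not met.
(c) no prior violation — holds.
(2) = T AND F AND T = false.
Overall: F OR F → false.
Exception (weather ok) — not satisfied.
Result: main false OR exception false → false.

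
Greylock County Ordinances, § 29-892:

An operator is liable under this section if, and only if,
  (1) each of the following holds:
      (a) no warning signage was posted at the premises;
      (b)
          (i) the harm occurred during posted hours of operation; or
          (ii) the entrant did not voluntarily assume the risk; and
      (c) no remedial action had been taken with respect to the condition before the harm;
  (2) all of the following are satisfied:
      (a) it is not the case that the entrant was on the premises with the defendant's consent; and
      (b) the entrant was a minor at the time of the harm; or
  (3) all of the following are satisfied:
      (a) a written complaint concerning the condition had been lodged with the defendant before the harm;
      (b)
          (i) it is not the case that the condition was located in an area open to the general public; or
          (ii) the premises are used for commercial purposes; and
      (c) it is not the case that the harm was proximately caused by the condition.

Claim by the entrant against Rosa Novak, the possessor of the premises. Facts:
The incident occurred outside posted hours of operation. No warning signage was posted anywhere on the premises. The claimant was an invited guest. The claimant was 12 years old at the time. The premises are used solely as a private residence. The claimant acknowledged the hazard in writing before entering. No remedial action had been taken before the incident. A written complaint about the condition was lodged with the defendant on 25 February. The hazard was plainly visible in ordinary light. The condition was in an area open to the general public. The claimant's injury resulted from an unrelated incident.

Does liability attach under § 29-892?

(a) no signage posted — met.
(i) during posted hours — not met.
(ii) no assumed risk — not satisfied.
(b): F OR F → false.
(c) no remedial action — satisfied.
(1): T AND F AND T → false.
(a) not (consent to enter) — fails.
(b) entrant a minor — satisfied.
(2): F AND T → false.
(a) complaint lodged — holds.
(i) not (public area) — fails.
(ii) commercial use — not satisfied.
(b) = F OR F = false.
(c) not (proximate cause) — holds.
(3): T AND F AND T → false.
Overall: F OR F OR F → false.

No — not liable.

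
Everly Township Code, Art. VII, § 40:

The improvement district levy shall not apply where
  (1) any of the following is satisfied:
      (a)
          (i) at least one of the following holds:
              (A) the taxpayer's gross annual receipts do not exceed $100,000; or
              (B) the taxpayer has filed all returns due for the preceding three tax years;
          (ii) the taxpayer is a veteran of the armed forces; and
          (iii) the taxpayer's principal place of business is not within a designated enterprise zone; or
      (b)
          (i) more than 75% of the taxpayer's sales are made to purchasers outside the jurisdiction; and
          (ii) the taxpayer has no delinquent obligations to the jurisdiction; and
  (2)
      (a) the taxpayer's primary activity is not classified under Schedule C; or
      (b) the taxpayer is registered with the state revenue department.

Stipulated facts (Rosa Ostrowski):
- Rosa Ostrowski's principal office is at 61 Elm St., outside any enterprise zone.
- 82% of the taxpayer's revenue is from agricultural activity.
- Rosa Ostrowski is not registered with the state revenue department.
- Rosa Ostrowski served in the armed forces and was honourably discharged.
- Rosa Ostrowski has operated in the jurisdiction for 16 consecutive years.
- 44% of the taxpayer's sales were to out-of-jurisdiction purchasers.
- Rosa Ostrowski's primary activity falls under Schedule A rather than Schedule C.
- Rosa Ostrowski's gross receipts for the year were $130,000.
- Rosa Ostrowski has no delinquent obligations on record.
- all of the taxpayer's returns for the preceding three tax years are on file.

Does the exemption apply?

(A) receipts ≤ $100,000 — fails.
(B) returns current — holds.
(i) = F OR T = true.
(ii) veteran — holds.
(iii) not (in enterprise zone) — satisfied.
(a): T AND T AND T → true.
(i) >75% out-of-jur. sales — not satisfied.
(ii) no delinquency — satisfied.
(b) = F AND T = false.
So (1) is satisfied (T OR F).
(a) not (Schedule C activity) — satisfied.
(b) state-registered — not met.
(2) = T OR F = true.
So Overall is satisfied (T AND T).

Yes — exempt.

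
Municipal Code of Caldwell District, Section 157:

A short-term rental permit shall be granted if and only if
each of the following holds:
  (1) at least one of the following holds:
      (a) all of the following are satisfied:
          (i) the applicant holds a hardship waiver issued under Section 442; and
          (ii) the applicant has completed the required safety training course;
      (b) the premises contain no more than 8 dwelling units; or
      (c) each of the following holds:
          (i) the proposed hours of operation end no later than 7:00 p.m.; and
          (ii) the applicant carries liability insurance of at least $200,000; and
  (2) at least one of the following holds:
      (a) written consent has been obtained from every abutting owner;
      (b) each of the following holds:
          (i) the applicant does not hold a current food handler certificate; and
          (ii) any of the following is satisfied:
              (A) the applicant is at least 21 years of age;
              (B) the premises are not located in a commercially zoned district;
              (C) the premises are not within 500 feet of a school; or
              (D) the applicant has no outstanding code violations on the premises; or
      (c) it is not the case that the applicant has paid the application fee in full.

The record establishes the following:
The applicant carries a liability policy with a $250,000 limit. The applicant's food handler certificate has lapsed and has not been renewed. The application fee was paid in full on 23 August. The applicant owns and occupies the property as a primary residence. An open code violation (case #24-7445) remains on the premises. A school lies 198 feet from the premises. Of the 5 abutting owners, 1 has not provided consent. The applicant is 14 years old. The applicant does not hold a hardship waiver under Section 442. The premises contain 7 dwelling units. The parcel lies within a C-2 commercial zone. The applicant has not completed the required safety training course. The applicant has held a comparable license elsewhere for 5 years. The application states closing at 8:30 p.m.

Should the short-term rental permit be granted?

(i) hardship waiver — not satisfied.
(ii) safety training — not met.
(a): F AND F → false.
(b) ≤ 8 units — met.
(i) closes by 7 p.m. — fails.
(ii) insurance ≥ $200,000 — holds.
(c): F AND T → false.
So (1) is satisfied (F OR T OR F).
(a) all abutters consent — not met.
(i) not (food handler cert.) — met.
(A) age ≥ 21 — not satisfied.
(B) not (commercially zoned) — not satisfied.
(C) ≥500 ft from school — not met.
(D) no code violations — fails.
(ii) = F OR F OR F OR F = false.
(b): T AND F → false.
(c) not (fee paid) — not satisfied.
So (2) is not satisfied (F OR F OR F).
Overall = T AND F = false.

No — denied.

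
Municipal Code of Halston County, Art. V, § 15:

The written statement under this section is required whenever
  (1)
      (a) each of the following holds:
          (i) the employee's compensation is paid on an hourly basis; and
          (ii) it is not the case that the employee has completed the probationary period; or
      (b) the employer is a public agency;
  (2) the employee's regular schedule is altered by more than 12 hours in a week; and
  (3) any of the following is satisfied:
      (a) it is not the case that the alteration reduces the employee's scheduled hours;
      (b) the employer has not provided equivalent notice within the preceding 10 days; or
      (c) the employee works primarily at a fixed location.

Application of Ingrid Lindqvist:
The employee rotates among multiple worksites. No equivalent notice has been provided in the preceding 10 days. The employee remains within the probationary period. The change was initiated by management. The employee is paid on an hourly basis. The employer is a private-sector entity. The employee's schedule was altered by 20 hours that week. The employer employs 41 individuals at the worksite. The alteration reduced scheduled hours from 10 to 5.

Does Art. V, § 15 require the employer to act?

(i) hourly-paid — met.
(ii) not (past probation) — satisfied.
(a) = T AND T = true.
(b) public agency — not met.
(1): T OR F → true.
(2) schedule shift > 12h — satisfied.
(a) not (hours reduced) — fails.
(b) no recent notice — satisfied.
(c) fixed location — fails.
(3): F OR T OR F → true.
So Overall is satisfied (T AND T AND T).

Yes — required.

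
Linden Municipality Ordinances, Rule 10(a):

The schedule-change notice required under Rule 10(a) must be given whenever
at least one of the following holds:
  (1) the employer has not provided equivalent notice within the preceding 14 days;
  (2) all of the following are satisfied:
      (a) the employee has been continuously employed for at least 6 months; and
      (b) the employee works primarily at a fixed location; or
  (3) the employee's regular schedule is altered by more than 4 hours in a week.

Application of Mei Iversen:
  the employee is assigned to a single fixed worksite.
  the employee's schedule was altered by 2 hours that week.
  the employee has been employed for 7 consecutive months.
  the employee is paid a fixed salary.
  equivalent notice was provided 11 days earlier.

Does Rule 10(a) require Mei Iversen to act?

(1) no recent notice — fails.
(a) tenure ≥ 6 mo. — met.
(b) fixed location — holds.
(2) = T AND T = true.
(3) schedule shift > 4h — not met.
Overall: F OR T OR F → true.

Yes — required.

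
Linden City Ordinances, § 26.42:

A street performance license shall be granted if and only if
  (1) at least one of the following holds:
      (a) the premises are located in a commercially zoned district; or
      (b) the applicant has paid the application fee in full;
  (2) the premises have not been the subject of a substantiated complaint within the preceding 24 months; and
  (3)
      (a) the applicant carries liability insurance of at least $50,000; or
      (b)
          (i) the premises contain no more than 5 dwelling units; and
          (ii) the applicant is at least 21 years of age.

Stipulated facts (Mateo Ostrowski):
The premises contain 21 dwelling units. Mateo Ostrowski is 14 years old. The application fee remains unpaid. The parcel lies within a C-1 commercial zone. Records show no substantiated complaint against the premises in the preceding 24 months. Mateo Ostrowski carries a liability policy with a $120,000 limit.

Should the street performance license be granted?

Yes — granted.

(a) commercially zoned — holds.
(b) fee paid — not satisfied.
So (1) is satisfied (T OR F).
(2) no complaint in 24 mo. — met.
(a) insurance ≥ $50,000 — satisfied.
(i) ≤ 5 units — not met.
(ii) age ≥ 21 — not satisfied.
(b) = F AND F = false.
(3) = T OR F = true.
Overall: T AND T AND T → true.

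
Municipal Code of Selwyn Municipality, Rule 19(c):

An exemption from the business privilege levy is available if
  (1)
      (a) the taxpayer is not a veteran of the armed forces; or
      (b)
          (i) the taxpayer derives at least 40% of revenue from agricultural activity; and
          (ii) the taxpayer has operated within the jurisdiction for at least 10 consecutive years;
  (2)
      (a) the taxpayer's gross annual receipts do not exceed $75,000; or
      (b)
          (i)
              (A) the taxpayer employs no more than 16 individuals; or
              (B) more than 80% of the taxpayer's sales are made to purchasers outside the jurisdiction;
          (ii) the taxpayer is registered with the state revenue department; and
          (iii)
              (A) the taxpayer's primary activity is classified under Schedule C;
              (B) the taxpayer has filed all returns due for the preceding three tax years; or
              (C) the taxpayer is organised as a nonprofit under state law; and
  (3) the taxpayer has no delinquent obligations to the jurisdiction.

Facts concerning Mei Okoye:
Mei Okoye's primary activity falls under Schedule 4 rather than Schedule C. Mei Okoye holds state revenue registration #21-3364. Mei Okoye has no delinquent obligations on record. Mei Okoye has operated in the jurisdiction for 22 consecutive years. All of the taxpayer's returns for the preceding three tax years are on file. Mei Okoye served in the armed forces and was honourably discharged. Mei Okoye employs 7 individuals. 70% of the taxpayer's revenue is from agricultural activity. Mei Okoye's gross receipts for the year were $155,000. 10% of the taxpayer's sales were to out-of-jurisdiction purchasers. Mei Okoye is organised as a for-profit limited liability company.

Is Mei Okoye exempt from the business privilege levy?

(a) not (veteran) — not met.
(i) ≥40% agricultural — satisfied.
(ii) ≥ 10 yrs in jurisdiction — satisfied.
(b) = T AND T = true.
(1) = F OR T = true.
(a) receipts ≤ $75,000 — not met.
(A) ≤ 16 employees — holds.
(B) >80% out-of-jur. sales — fails.
(i) = T OR F = true.
(ii) state-registered — satisfied.
(A) Schedule C activity — not met.
(B) returns current — holds.
(C) nonprofit — not satisfied.
So (iii) is satisfied (F OR T OR F).
(b): T AND T AND T → true.
So (2) is satisfied (F OR T).
(3) no delinquency — holds.
Overall = T AND T AND T = true.

Yes — exempt.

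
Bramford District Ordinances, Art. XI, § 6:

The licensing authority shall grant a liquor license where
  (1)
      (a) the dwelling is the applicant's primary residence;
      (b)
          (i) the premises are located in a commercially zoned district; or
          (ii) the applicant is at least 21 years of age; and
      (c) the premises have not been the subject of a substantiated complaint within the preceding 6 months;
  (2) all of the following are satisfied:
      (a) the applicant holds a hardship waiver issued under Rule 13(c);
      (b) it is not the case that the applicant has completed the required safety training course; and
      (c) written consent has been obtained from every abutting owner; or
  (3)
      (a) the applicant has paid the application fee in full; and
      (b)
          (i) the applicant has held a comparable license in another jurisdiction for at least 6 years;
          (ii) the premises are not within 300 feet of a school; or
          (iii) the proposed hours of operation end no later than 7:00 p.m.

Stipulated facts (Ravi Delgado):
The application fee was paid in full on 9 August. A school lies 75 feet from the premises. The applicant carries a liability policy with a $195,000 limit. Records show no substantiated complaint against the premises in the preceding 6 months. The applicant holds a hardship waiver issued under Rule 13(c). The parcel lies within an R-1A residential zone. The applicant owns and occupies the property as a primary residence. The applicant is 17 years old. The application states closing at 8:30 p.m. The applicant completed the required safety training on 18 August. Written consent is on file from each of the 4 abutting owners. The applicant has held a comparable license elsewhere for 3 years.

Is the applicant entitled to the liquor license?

(a) primary residence — holds.
(i) commercially zoned — not met.
(ii) age ≥ 21 — not met.
(b) = F OR F = false.
(c) no complaint in 6 mo. — holds.
So (1) is not satisfied (T AND F AND T).
(a) hardship waiver — met.
(b) not (safety training) — fails.
(c) all abutters consent — holds.
So (2) is not satisfied (T AND F AND T).
(a) fee paid — met.
(i) prior license ≥ 6 yr — not met.
(ii) ≥300 ft from school — not satisfied.
(iii) closes by 7 p.m. — fails.
(b) = F OR F OR F = false.
(3) = T AND F = false.
So Overall is not satisfied (F OR F OR F).

No — denied.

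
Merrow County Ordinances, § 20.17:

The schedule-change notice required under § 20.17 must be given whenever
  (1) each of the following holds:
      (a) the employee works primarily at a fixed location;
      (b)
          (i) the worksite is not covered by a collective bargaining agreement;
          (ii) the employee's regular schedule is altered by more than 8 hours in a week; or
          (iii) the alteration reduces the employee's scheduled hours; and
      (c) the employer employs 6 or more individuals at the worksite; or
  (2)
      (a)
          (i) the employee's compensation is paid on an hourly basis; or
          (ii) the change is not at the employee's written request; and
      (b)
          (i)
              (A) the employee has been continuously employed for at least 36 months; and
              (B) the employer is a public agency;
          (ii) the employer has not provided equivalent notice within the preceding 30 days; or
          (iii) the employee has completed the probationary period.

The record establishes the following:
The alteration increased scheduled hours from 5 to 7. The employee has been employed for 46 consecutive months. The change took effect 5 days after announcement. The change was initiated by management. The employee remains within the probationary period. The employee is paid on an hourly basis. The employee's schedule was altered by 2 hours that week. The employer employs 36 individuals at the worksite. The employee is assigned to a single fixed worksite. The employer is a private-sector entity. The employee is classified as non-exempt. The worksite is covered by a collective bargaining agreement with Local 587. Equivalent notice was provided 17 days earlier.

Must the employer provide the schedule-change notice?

No — not required.

(a) fixed location — satisfied.
(i) no CBA — not met.
(ii) schedule shift > 8h — not satisfied.
(iii) hours reduced — not met.
(b) = F OR F OR F = false.
(c) ≥ 6 at site — satisfied.
(1): T AND F AND T → false.
(i) hourly-paid — satisfied.
(ii) not employee-requested — holds.
So (a) is satisfied (T OR T).
(A) tenure ≥ 36 mo. — met.
(B) public agency — not met.
(i): T AND F → false.
(ii) no recent notice — not met.
(iii) past probation — fails.
So (b) is not satisfied (F OR F OR F).
(2) = T AND F = false.
Overall: F OR F → false.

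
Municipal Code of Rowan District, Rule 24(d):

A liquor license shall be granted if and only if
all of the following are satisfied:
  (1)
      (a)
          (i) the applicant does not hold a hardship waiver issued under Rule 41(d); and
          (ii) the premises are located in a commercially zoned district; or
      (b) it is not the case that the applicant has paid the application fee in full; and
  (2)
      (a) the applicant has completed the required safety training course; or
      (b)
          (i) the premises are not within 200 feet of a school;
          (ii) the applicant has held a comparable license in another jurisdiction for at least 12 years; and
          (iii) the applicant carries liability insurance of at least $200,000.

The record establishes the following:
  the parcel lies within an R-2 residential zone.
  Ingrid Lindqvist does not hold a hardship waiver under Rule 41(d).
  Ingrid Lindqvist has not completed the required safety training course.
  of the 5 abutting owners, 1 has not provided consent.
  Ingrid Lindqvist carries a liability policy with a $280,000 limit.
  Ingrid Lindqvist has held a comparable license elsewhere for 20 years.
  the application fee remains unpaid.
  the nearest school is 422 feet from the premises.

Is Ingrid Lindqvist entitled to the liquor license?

Yes — granted.

(i) not (hardship waiver) — holds.
(ii) commercially zoned — not met.
(a): T AND F → false.
(b) not (fee paid) — holds.
(1): F OR T → true.
(a) safety training — fails.
(i) ≥200 ft from school — met.
(ii) prior license ≥ 12 yr — holds.
(iii) insurance ≥ $200,000 — met.
So (b) is satisfied (T AND T AND T).
(2): F OR T → true.
So Overall is satisfied (T AND T).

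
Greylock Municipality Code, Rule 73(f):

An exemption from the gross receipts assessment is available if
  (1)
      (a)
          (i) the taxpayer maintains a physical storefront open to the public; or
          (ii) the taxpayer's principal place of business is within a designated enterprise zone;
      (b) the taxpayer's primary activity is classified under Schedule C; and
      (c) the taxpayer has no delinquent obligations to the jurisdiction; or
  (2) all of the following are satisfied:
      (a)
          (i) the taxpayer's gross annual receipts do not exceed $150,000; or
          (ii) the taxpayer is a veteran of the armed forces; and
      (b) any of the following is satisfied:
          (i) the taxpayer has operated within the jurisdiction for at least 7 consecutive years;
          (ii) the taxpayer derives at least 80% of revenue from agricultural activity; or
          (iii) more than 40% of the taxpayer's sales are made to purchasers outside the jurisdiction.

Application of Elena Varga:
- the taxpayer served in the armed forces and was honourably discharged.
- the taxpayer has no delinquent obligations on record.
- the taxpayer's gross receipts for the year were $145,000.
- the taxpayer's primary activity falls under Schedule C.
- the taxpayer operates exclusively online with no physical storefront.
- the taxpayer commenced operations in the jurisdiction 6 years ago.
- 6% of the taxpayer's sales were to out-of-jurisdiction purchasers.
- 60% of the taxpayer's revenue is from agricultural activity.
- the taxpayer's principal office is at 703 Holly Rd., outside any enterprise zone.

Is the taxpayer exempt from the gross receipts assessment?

No — not exempt.

(i) has storefront — fails.
(ii) in enterprise zone — fails.
(a) = F OR F = false.
(b) Schedule C activity — holds.
(c) no delinquency — satisfied.
(1) = F AND T AND T = false.
(i) receipts ≤ $150,000 — holds.
(ii) veteran — met.
(a) = T OR T = true.
(i) ≥ 7 yrs in jurisdiction — not satisfied.
(ii) ≥80% agricultural — fails.
(iii) >40% out-of-jur. sales — not met.
(b): F OR F OR F → false.
So (2) is not satisfied (T AND F).
Overall: F OR F → false.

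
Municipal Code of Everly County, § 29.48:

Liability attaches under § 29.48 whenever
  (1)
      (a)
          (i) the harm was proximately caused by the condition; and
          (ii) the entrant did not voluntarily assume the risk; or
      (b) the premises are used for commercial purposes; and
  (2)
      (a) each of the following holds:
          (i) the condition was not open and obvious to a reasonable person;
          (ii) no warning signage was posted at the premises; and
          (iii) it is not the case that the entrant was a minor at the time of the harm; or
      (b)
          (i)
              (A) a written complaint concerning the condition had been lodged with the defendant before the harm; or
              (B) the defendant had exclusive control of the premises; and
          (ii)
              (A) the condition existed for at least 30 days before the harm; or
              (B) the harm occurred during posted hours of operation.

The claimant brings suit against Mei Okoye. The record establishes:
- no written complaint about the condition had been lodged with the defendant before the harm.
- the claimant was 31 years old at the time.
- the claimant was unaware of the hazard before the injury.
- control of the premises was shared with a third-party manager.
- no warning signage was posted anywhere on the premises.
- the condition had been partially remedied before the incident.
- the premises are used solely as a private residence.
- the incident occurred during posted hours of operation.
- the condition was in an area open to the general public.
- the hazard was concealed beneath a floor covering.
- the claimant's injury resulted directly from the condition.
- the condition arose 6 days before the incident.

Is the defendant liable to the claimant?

Yes — liable.

(i) proximate cause — holds.
(ii) no assumed risk — met.
(a): T AND T → true.
(b) commercial use — not satisfied.
(1) = T OR F = true.
(i) not open/obvious — holds.
(ii) no signage posted — holds.
(iii) not (entrant a minor) — met.
(a) = T AND T AND T = true.
(A) complaint lodged — not met.
(B) exclusive control — not met.
(i) = F OR F = false.
(A) condition ≥30 days old — fails.
(B) during posted hours — satisfied.
(ii): F OR T → true.
(b): F AND T → false.
So (2) is satisfied (T OR F).
So Overall is satisfied (T AND T).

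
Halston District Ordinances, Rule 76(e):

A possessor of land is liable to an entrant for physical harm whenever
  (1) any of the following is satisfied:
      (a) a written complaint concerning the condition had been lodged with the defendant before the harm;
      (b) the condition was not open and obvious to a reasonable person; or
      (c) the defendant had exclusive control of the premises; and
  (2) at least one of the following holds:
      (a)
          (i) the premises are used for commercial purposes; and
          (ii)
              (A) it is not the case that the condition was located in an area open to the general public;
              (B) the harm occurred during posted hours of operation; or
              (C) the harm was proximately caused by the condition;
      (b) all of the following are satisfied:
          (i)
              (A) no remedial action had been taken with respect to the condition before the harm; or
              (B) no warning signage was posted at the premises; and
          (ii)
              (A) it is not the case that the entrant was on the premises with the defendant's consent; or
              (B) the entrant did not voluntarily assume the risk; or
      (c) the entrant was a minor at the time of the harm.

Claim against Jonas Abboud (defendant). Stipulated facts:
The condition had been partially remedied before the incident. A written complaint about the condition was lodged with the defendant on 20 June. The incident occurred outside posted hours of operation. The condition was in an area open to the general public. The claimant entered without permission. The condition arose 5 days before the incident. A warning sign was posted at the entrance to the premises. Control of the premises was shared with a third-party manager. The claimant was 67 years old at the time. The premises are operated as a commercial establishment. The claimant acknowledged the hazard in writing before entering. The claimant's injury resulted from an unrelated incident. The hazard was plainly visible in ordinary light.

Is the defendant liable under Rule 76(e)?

(a) complaint lodged — satisfied.
(b) not open/obvious — not met.
(c) exclusive control — not met.
So (1) is satisfied (T OR F OR F).
(i) commercial use — holds.
(A) not (public area) — not met.
(B) during posted hours — not met.
(C) proximate cause — fails.
So (ii) is not satisfied (F OR F OR F).
(a) = T AND F = false.
(A) no remedial action — not met.
(B) no signage posted — not satisfied.
(i) = F OR F = false.
(A) not (consent to enter) — satisfied.
(B) no assumed risk — not met.
(ii): T OR F → true.
(b): F AND T → false.
(c) entrant a minor — not met.
(2) = F OR F OR F = false.
Overall = T AND F = false.

No — not liable.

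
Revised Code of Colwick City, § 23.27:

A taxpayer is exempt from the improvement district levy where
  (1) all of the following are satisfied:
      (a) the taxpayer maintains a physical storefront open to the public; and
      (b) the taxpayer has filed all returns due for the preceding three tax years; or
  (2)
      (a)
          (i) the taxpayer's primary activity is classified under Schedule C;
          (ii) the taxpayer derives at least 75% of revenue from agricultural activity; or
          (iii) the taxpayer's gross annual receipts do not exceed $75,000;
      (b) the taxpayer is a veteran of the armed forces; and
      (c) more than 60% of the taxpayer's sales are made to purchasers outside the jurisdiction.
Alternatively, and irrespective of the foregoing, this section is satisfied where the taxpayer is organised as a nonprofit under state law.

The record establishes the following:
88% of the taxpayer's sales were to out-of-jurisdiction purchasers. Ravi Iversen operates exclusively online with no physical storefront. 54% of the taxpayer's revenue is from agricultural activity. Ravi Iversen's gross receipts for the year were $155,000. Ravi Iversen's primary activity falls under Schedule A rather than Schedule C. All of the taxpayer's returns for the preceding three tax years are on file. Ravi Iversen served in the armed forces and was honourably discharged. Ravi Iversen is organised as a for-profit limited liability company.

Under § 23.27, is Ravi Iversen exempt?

No — not exempt.

(a) has storefront — fails.
(b) returns current — met.
So (1) is not satisfied (F AND T).
(i) Schedule C activity — not satisfied.
(ii) ≥75% agricultural — not met.
(iii) receipts ≤ $75,000 — fails.
(a) = F OR F OR F = false.
(b) veteran — holds.
(c) >60% out-of-jur. sales — satisfied.
(2) = F AND T AND T = false.
So Overall is not satisfied (F OR F).
Exception (nonprofit) — not satisfied.
Result: main false OR exception false → false.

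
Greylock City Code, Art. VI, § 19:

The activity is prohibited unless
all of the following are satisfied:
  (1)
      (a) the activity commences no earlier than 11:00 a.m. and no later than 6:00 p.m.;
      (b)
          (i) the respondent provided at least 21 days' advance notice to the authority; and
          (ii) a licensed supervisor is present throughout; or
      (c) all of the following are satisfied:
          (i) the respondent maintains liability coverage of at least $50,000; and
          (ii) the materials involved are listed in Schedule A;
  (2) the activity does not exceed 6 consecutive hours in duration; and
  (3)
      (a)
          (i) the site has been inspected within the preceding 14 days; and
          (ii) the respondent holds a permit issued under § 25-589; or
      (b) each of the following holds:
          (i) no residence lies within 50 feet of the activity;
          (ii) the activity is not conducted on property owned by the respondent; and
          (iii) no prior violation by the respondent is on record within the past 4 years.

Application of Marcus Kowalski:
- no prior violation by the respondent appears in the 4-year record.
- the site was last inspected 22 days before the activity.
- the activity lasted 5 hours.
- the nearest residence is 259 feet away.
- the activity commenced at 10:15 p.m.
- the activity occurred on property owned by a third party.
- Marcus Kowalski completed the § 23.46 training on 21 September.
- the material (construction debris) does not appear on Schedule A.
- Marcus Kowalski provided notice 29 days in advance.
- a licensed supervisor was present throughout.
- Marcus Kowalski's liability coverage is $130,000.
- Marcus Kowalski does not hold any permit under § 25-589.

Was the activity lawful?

(a) start within hours — not satisfied.
(i) ≥21 days' notice — holds.
(ii) supervisor present — satisfied.
(b) = T AND T = true.
(i) coverage ≥ $50,000 — holds.
(ii) Schedule A material — not satisfied.
(c): T AND F → false.
So (1) is satisfied (F OR T OR F).
(2) ≤ 6 hrs duration — satisfied.
(i) site inspected — not satisfied.
(ii) holds permit — not satisfied.
So (a) is not satisfied (F AND F).
(i) no residence in 50 ft — met.
(ii) not (own property) — holds.
(iii) no prior violation — met.
(b): T AND T AND T → true.
(3) = F OR T = true.
Overall: T AND T AND T → true.

Yes — lawful.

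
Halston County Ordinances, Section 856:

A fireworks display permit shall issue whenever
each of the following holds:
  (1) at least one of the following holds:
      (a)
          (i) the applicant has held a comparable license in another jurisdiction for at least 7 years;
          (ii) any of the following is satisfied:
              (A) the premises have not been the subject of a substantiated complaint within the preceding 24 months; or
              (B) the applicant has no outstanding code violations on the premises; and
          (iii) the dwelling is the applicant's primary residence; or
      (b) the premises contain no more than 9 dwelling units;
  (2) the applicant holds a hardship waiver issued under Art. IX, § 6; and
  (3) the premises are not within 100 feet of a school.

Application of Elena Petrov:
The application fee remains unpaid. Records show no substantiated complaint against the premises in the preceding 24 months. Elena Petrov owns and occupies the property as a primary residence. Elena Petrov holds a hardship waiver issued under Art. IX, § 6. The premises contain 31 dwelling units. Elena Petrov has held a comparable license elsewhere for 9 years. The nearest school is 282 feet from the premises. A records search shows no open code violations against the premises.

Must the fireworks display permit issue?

(i) prior license ≥ 7 yr — met.
(A) no complaint in 24 mo. — holds.
(B) no code violations — satisfied.
(ii): T OR T → true.
(iii) primary residence — met.
So (a) is satisfied (T AND T AND T).
(b) ≤ 9 units — not satisfied.
So (1) is satisfied (T OR F).
(2) hardship waiver — met.
(3) ≥100 ft from school — met.
Overall: T AND T AND T → true.

Yes — granted.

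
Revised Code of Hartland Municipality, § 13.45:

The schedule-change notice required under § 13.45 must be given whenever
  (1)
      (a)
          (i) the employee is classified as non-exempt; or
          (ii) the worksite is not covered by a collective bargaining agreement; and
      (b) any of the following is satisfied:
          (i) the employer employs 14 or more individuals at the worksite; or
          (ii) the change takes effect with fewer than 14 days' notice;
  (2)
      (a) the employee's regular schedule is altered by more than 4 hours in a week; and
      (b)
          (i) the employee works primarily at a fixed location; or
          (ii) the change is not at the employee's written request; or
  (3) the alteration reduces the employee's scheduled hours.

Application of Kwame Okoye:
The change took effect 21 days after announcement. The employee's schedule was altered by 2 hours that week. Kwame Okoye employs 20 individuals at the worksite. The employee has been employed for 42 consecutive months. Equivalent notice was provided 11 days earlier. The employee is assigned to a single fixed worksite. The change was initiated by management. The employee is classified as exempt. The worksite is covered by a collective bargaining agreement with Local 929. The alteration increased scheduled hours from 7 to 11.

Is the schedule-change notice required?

(i) non-exempt — fails.
(ii) no CBA — not satisfied.
(a) = F OR F = false.
(i) ≥ 14 at site — met.
(ii) < 14 days' notice — not satisfied.
(b): T OR F → true.
(1): F AND T → false.
(a) schedule shift > 4h — fails.
(i) fixed location — holds.
(ii) not employee-requested — holds.
(b): T OR T → true.
So (2) is not satisfied (F AND T).
(3) hours reduced — not satisfied.
Overall: F OR F OR F → false.

No — not required.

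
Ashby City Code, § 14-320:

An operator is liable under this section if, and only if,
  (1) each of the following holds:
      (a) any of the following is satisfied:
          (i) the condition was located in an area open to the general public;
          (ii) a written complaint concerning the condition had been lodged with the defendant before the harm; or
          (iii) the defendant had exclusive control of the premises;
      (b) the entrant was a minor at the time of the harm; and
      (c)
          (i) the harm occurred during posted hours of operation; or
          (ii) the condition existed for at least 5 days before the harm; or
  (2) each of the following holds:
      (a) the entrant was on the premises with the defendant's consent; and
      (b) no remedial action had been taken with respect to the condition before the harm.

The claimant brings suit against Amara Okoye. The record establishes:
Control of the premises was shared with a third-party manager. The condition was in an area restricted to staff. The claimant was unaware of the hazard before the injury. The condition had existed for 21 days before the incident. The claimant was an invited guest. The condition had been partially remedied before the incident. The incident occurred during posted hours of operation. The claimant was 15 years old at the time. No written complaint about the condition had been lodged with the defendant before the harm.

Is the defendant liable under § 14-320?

No — not liable.

(i) public area — not met.
(ii) complaint lodged — not met.
(iii) exclusive control — not met.
(a) = F OR F OR F = false.
(b) entrant a minor — holds.
(i) during posted hours — holds.
(ii) condition ≥5 days old — holds.
(c) = T OR T = true.
(1): F AND T AND T → false.
(a) consent to enter — met.
(b) no remedial action — fails.
(2): T AND F → false.
Overall = F OR F = false.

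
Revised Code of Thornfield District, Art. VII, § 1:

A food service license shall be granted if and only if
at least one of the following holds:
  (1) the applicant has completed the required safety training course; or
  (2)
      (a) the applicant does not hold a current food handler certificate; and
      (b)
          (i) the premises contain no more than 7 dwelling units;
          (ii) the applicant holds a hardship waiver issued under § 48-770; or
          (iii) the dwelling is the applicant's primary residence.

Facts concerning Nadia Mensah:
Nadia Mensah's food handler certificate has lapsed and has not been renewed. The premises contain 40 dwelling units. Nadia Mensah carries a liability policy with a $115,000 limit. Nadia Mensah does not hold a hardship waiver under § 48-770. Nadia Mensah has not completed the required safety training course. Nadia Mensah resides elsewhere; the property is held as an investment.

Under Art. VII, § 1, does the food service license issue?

No — denied.

(1) safety training — fails.
(a) not (food handler cert.) — satisfied.
(i) ≤ 7 units — not satisfied.
(ii) hardship waiver — fails.
(iii) primary residence — not met.
(b): F OR F OR F → false.
(2) = T AND F = false.
Overall: F OR F → false.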